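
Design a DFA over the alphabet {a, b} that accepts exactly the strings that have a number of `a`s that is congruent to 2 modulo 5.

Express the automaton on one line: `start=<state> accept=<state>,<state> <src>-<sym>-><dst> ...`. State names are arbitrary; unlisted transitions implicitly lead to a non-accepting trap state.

Keep the running count of `a`s modulo 5: each `a` advances along the cycle s0 → s1 → s2 → s3 → s4 → s0 while other symbols loop. Accept at s2.
With 5 states:
        a   b  
>  s0   s1  s0 
   s1   s2  s1 
 * s2   s3  s2 
   s3   s4  s3 
   s4   s0  s4 
(> = start, * = accepting)

start=s0 accept=s2 s0-a->s1 s0-b->s0 s1-a->s2 s1-b->s1 s2-a->s3 s2-b->s2 s3-a->s4 s3-b->s3 s4-a->s0 s4-b->s4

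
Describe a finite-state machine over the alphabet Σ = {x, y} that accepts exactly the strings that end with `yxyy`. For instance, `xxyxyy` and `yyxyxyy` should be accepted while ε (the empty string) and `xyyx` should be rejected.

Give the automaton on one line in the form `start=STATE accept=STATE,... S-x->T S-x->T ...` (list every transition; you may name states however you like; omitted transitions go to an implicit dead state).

Remember how much of `yxyy` the current input suffix matches. State q0 means no match yet; q1 means the last symbol is `y`; q2 means the last 2 symbols are `yx`; q3 means the last 3 symbols are `yxy`; q4 means the last 4 symbols are `yxyy`. Only q4 accepts. On a mismatch, fall back to the longest proper suffix that is still a prefix of `yxyy`.
        x   y  
>  q0   q0  q1 
   q1   q2  q1 
   q2   q0  q3 
   q3   q2  q4 
 * q4   q2  q1 
(> = start, * = accepting)

start=q0 accept=q4 q0-x->q0 q0-y->q1 q1-x->q2 q1-y->q1 q2-x->q0 q2-y->q3 q3-x->q2 q3-y->q4 q4-x->q2 q4-y->q1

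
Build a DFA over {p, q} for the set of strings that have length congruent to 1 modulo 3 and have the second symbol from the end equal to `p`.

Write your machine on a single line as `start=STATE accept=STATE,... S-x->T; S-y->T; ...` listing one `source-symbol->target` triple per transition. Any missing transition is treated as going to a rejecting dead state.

Run two small machines in parallel and take their product. The first has 3 states tracking the input length modulo 3; the second has 7 states tracking the last 2 symbols read. A product state is a pair (one from each), accepting exactly when both do. Minimizing collapses redundant product states.
A 5-state machine:
       p  q 
>  A   B  B 
   B   C  C 
   C   D  A 
   D   E  E 
 * E   C  C 
(> = start, * = accepting)

start=A; accept=E; A-p->B; A-q->B; B-p->C; B-q->C; C-p->D; C-q->A; D-p->E; D-q->E; E-p->C; E-q->C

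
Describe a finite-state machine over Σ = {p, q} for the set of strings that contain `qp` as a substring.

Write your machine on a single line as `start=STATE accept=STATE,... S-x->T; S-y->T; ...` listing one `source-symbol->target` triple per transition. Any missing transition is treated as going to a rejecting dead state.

start=s0; accept=s2; s0-p->s0; s0-q->s1; s1-p->s2; s1-q->s1; s2-p->s2; s2-q->s2

Track how much of `qp` has been matched so far: state s0 is no progress, s2 is the absorbing accept state reached once `qp` has occurred. Intermediate states record partial matches; on a mismatch, fall back to the longest reusable overlap.
A 3-state machine:
        p   q  
>  s0   s0  s1 
   s1   s2  s1 
 * s2   s2  s2 
(> = start, * = accepting)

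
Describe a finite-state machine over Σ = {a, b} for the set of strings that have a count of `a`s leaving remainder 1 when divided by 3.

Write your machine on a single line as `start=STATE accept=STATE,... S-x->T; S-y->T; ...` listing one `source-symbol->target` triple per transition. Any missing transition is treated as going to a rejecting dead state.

Keep the running count of `a`s modulo 3: each `a` advances along the cycle S0 → S1 → S2 → S0 while other symbols loop. Accept at S1.
A 3-state machine:
        a   b  
>  S0   S1  S0 
 * S1   S2  S1 
   S2   S0  S2 
(> = start, * = accepting)

start=S0; accept=S1; S0-a->S1; S0-b->S0; S1-a->S2; S1-b->S1; S2-a->S0; S2-b->S2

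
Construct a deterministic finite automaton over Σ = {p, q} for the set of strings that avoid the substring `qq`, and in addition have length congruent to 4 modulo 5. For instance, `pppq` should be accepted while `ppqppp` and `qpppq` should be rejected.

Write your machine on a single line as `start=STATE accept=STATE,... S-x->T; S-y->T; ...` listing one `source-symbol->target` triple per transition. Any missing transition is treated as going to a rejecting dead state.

Handle the two conditions separately and then intersect. The first has 3 states tracking partial matches of the forbidden pattern `qq`; the second has 5 states tracking the input length modulo 5. A product state is a pair (one from each), accepting exactly when both do.
With 15 states:
          p    q  
>  s0     s1   s2 
   s1     s3   s4 
   s2     s3   s5 
   s3     s6   s7 
   s4     s6   s8 
   s5     s8   s8 
   s6     s9  s10 
   s7     s9  s11 
   s8    s11  s11 
 * s9     s0  s12 
 * s10    s0  s13 
   s11   s13  s13 
   s12    s1  s14 
   s13   s14  s14 
   s14    s5   s5 
(> = start, * = accepting)

start=s0; accept=s9,s10; s0-p->s1; s0-q->s2; s1-p->s3; s1-q->s4; s2-p->s3; s2-q->s5; s3-p->s6; s3-q->s7; s4-p->s6; s4-q->s8; s5-p->s8; s5-q->s8; s6-p->s9; s6-q->s10; s7-p->s9; s7-q->s11; s8-p->s11; s8-q->s11; s9-p->s0; s9-q->s12; s10-p->s0; s10-q->s13; s11-p->s13; s11-q->s13; s12-p->s1; s12-q->s14; s13-p->s14; s13-q->s14; s14-p->s5; s14-q->s5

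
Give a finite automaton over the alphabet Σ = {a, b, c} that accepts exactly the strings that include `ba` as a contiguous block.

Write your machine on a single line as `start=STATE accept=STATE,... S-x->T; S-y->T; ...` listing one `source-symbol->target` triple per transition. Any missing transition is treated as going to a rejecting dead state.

start=q0; accept=q2; q0-a->q0; q0-b->q1; q0-c->q0; q1-a->q2; q1-b->q1; q1-c->q0; q2-a->q2; q2-b->q2; q2-c->q2

Track how much of `ba` has been matched so far: state q0 is no progress, q2 is the absorbing accept state reached once `ba` has occurred. Intermediate states record partial matches; on a mismatch, fall back to the longest reusable overlap.
        a   b   c  
>  q0   q0  q1  q0 
   q1   q2  q1  q0 
 * q2   q2  q2  q2 
(> = start, * = accepting)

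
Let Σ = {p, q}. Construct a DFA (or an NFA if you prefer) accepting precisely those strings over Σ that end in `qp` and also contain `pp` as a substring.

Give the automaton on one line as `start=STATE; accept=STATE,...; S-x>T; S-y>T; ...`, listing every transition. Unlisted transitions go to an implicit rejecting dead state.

start=s0; accept=s4; s0-p>s1; s0-q>s0; s1-p>s2; s1-q>s0; s2-p>s2; s2-q>s3; s3-p>s4; s3-q>s3; s4-p>s2; s4-q>s3

Handle the two conditions separately and then intersect. The first has 3 states tracking how much of the suffix `qp` has currently been matched; the second has 3 states tracking whether and how much of `pp` has been seen. A product state is a pair (one from each), accepting exactly when both do. Equivalent product states are then merged.
5 states suffice.
        p   q  
>  s0   s1  s0 
   s1   s2  s0 
   s2   s2  s3 
   s3   s4  s3 
 * s4   s2  s3 
(> = start, * = accepting)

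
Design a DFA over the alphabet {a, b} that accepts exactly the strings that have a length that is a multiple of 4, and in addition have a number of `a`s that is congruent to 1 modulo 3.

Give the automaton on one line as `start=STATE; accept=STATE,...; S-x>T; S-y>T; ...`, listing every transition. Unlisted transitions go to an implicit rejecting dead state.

Run two small machines in parallel and take their product. The first has 4 states tracking the input length modulo 4; the second has 3 states tracking the count of `a`s modulo 3. A product state is a pair (one from each), accepting exactly when both do.
With 12 states:
          a    b  
>  q0     q1   q2 
   q1     q3   q4 
   q2     q4   q5 
   q3     q6   q7 
   q4     q7   q8 
   q5     q8   q6 
   q6     q9   q0 
   q7     q0  q10 
   q8    q10   q9 
 * q9    q11   q1 
   q10    q2  q11 
   q11    q5   q3 
(> = start, * = accepting)

start=q0; accept=q9; q0-a>q1; q0-b>q2; q1-a>q3; q1-b>q4; q2-a>q4; q2-b>q5; q3-a>q6; q3-b>q7; q4-a>q7; q4-b>q8; q5-a>q8; q5-b>q6; q6-a>q9; q6-b>q0; q7-a>q0; q7-b>q10; q8-a>q10; q8-b>q9; q9-a>q11; q9-b>q1; q10-a>q2; q10-b>q11; q11-a>q5; q11-b>q3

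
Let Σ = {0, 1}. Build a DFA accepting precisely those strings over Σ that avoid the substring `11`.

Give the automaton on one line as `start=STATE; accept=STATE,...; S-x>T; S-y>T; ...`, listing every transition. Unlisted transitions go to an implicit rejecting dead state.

Track partial matches of the forbidden pattern `11`. State s2 is a dead state reached once `11` has occurred; every other state accepts. s0 means no part of `11` is currently matched.
A 3-state machine:
        0   1  
>* s0   s0  s1 
 * s1   s0  s2 
   s2   s2  s2 
(> = start, * = accepting)

start=s0; accept=s0,s1; s0-0>s0; s0-1>s1; s1-0>s0; s1-1>s2; s2-0>s2; s2-1>s2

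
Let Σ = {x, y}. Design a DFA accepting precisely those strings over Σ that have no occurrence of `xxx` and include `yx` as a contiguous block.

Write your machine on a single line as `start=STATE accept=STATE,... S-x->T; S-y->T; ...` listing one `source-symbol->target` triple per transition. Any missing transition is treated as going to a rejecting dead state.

Run two small machines in parallel and take their product. The first has 4 states tracking partial matches of the forbidden pattern `xxx`; the second has 3 states tracking whether and how much of `yx` has been seen. A product state is a pair (one from each), accepting exactly when both do. Minimizing collapses redundant product states.
An 8-state machine:
        x   y  
>  s0   s1  s2 
   s1   s3  s2 
   s2   s4  s2 
   s3   s5  s2 
 * s4   s6  s7 
   s5   s5  s5 
 * s6   s5  s7 
 * s7   s4  s7 
(> = start, * = accepting)

start=s0; accept=s4,s6,s7; s0-x->s1; s0-y->s2; s1-x->s3; s1-y->s2; s2-x->s4; s2-y->s2; s3-x->s5; s3-y->s2; s4-x->s6; s4-y->s7; s5-x->s5; s5-y->s5; s6-x->s5; s6-y->s7; s7-x->s4; s7-y->s7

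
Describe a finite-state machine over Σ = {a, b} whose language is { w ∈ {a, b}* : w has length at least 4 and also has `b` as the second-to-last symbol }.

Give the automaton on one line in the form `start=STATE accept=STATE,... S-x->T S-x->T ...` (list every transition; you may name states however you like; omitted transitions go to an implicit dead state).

start=q0 accept=q13,q14,q17,q18 q0-a->q1 q0-b->q2 q1-a->q3 q1-b->q4 q2-a->q5 q2-b->q6 q3-a->q7 q3-b->q8 q4-a->q9 q4-b->q10 q5-a->q7 q5-b->q8 q6-a->q9 q6-b->q10 q7-a->q11 q7-b->q12 q8-a->q13 q8-b->q14 q9-a->q11 q9-b->q12 q10-a->q13 q10-b->q14 q11-a->q15 q11-b->q16 q12-a->q17 q12-b->q18 q13-a->q15 q13-b->q16 q14-a->q17 q14-b->q18 q15-a->q15 q15-b->q16 q16-a->q17 q16-b->q18 q17-a->q15 q17-b->q16 q18-a->q17 q18-b->q18

Run two small machines in parallel and take their product. One (6 states) tracks the input length, saturating at 5; the other (7 states) tracks the last 2 symbols read. Each combined state is a pair, one component from each; accept when both components accept.
With 19 states:
          a    b  
>  q0     q1   q2 
   q1     q3   q4 
   q2     q5   q6 
   q3     q7   q8 
   q4     q9  q10 
   q5     q7   q8 
   q6     q9  q10 
   q7    q11  q12 
   q8    q13  q14 
   q9    q11  q12 
   q10   q13  q14 
   q11   q15  q16 
   q12   q17  q18 
 * q13   q15  q16 
 * q14   q17  q18 
   q15   q15  q16 
   q16   q17  q18 
 * q17   q15  q16 
 * q18   q17  q18 
(> = start, * = accepting)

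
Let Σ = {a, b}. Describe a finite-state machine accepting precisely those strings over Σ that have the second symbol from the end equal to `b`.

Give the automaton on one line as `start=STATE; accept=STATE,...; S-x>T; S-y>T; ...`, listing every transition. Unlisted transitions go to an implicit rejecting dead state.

start=s0; accept=s5,s6; s0-a>s1; s0-b>s2; s1-a>s3; s1-b>s4; s2-a>s5; s2-b>s6; s3-a>s3; s3-b>s4; s4-a>s5; s4-b>s6; s5-a>s3; s5-b>s4; s6-a>s5; s6-b>s6

A DFA must remember the last 2 symbols (since which symbol is second-to-last isn't known until the input ends). Use one state per possible window of the last ≤2 symbols; accept from those whose window starts with `b`.
A 7-state machine:
        a   b  
>  s0   s1  s2 
   s1   s3  s4 
   s2   s5  s6 
   s3   s3  s4 
   s4   s5  s6 
 * s5   s3  s4 
 * s6   s5  s6 
(> = start, * = accepting)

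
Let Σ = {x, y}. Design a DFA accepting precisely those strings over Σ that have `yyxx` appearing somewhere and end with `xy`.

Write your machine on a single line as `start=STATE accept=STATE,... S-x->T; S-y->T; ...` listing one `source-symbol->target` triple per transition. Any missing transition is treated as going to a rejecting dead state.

Run two small machines in parallel and take their product. The first has 5 states tracking whether and how much of `yyxx` has been seen; the second has 3 states tracking how much of the suffix `xy` has currently been matched. A product state is a pair (one from each), accepting exactly when both do.
A 9-state machine:
        x   y  
>  S0   S1  S2 
   S1   S1  S3 
   S2   S1  S4 
   S3   S1  S4 
   S4   S5  S4 
   S5   S6  S3 
   S6   S6  S7 
 * S7   S6  S8 
   S8   S6  S8 
(> = start, * = accepting)

start=S0; accept=S7; S0-x->S1; S0-y->S2; S1-x->S1; S1-y->S3; S2-x->S1; S2-y->S4; S3-x->S1; S3-y->S4; S4-x->S5; S4-y->S4; S5-x->S6; S5-y->S3; S6-x->S6; S6-y->S7; S7-x->S6; S7-y->S8; S8-x->S6; S8-y->S8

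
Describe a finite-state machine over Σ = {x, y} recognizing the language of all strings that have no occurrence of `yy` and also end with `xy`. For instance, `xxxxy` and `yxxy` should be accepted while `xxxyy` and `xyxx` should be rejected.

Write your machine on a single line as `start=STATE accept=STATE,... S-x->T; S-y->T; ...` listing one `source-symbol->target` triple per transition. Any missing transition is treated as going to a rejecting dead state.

start=A; accept=D; A-x->B; A-y->C; B-x->B; B-y->D; C-x->B; C-y->E; D-x->B; D-y->E; E-x->E; E-y->E

Build one automaton per condition and run them in lockstep. The first has 3 states tracking partial matches of the forbidden pattern `yy`; the second has 3 states tracking how much of the suffix `xy` has currently been matched. A product state is a pair (one from each), accepting exactly when both do. Minimizing collapses redundant product states.
With 5 states:
       x  y 
>  A   B  C 
   B   B  D 
   C   B  E 
 * D   B  E 
   E   E  E 
(> = start, * = accepting)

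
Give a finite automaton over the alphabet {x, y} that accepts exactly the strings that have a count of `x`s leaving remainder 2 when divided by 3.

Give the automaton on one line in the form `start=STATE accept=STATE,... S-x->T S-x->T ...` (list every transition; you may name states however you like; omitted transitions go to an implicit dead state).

start=A accept=C A-x->B A-y->A B-x->C B-y->B C-x->A C-y->C

Keep the running count of `x`s modulo 3: each `x` advances along the cycle A → B → C → A while other symbols loop. Accept at C.
With 3 states:
       x  y 
>  A   B  A 
   B   C  B 
 * C   A  C 
(> = start, * = accepting)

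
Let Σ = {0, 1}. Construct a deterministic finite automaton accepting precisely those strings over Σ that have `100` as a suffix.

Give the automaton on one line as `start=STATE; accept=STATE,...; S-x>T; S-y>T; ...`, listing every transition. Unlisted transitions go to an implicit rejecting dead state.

Let each state record the length of the longest suffix of the input read so far that is also a prefix of `100`. q1 means the last symbol is `1`; q2 means the last 2 symbols are `10`; q3 means the last 3 symbols are `100`. Accept only at q3, where the string currently ends in `100`.
        0   1  
>  q0   q0  q1 
   q1   q2  q1 
   q2   q3  q1 
 * q3   q0  q1 
(> = start, * = accepting)

start=q0; accept=q3; q0-0>q0; q0-1>q1; q1-0>q2; q1-1>q1; q2-0>q3; q2-1>q1; q3-0>q0; q3-1>q1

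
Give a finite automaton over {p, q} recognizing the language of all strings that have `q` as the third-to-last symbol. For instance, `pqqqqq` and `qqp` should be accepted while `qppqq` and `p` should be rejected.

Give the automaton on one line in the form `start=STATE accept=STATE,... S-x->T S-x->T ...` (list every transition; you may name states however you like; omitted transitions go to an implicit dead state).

A DFA must remember the last 3 symbols (since which symbol is third-to-last isn't known until the input ends). Use one state per possible window of the last ≤3 symbols; accept from those whose window starts with `q`.
15 states suffice.
          p    q  
>  s0     s1   s2 
   s1     s3   s4 
   s2     s5   s6 
   s3     s7   s8 
   s4     s9  s10 
   s5    s11  s12 
   s6    s13  s14 
   s7     s7   s8 
   s8     s9  s10 
   s9    s11  s12 
   s10   s13  s14 
 * s11    s7   s8 
 * s12    s9  s10 
 * s13   s11  s12 
 * s14   s13  s14 
(> = start, * = accepting)

start=s0 accept=s11,s12,s13,s14 s0-p->s1 s0-q->s2 s1-p->s3 s1-q->s4 s2-p->s5 s2-q->s6 s3-p->s7 s3-q->s8 s4-p->s9 s4-q->s10 s5-p->s11 s5-q->s12 s6-p->s13 s6-q->s14 s7-p->s7 s7-q->s8 s8-p->s9 s8-q->s10 s9-p->s11 s9-q->s12 s10-p->s13 s10-q->s14 s11-p->s7 s11-q->s8 s12-p->s9 s12-q->s10 s13-p->s11 s13-q->s12 s14-p->s13 s14-q->s14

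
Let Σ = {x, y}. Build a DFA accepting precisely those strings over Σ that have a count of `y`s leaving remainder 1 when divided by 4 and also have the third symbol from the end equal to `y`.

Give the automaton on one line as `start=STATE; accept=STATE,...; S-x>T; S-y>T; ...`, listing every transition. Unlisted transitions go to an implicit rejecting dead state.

start=q0; accept=q4,q11,q13,q14; q0-x>q0; q0-y>q1; q1-x>q2; q1-y>q3; q2-x>q4; q2-y>q3; q3-x>q3; q3-y>q5; q4-x>q6; q4-y>q3; q5-x>q7; q5-y>q8; q6-x>q6; q6-y>q3; q7-x>q7; q7-y>q9; q8-x>q10; q8-y>q11; q9-x>q10; q9-y>q12; q10-x>q0; q10-y>q13; q11-x>q14; q11-y>q3; q12-x>q14; q12-y>q3; q13-x>q2; q13-y>q3; q14-x>q4; q14-y>q3

Build one automaton per condition and run them in lockstep. The first has 4 states tracking the count of `y`s modulo 4; the second has 15 states tracking the last 3 symbols read. A product state is a pair (one from each), accepting exactly when both do. Minimizing collapses redundant product states.
With 15 states:
          x    y  
>  q0     q0   q1 
   q1     q2   q3 
   q2     q4   q3 
   q3     q3   q5 
 * q4     q6   q3 
   q5     q7   q8 
   q6     q6   q3 
   q7     q7   q9 
   q8    q10  q11 
   q9    q10  q12 
   q10    q0  q13 
 * q11   q14   q3 
   q12   q14   q3 
 * q13    q2   q3 
 * q14    q4   q3 
(> = start, * = accepting)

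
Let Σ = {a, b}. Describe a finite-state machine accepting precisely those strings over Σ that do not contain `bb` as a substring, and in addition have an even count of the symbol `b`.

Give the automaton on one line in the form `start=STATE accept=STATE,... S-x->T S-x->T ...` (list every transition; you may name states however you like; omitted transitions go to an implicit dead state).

start=S0 accept=S0,S4 S0-a->S0 S0-b->S1 S1-a->S2 S1-b->S3 S2-a->S2 S2-b->S4 S3-a->S3 S3-b->S3 S4-a->S0 S4-b->S3

Run two small machines in parallel and take their product. The first has 3 states tracking partial matches of the forbidden pattern `bb`; the second has 2 states tracking the count of `b`s modulo 2. A product state is a pair (one from each), accepting exactly when both do. After merging equivalent states the machine shrinks.
With 5 states:
        a   b  
>* S0   S0  S1 
   S1   S2  S3 
   S2   S2  S4 
   S3   S3  S3 
 * S4   S0  S3 
(> = start, * = accepting)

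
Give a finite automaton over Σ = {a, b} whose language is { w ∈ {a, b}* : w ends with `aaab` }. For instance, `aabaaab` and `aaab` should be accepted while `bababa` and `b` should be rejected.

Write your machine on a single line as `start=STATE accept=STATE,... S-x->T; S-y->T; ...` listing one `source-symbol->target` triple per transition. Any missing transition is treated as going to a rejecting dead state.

Remember how much of `aaab` the current input suffix matches. State S0 means no match yet; S1 means the last symbol is `a`; S2 means the last 2 symbols are `aa`; S3 means the last 3 symbols are `aaa`; S4 means the last 4 symbols are `aaab`. Only S4 accepts. On a mismatch, fall back to the longest proper suffix that is still a prefix of `aaab`.
With 5 states:
        a   b  
>  S0   S1  S0 
   S1   S2  S0 
   S2   S3  S0 
   S3   S3  S4 
 * S4   S1  S0 
(> = start, * = accepting)

start=S0; accept=S4; S0-a->S1; S0-b->S0; S1-a->S2; S1-b->S0; S2-a->S3; S2-b->S0; S3-a->S3; S3-b->S4; S4-a->S1; S4-b->S0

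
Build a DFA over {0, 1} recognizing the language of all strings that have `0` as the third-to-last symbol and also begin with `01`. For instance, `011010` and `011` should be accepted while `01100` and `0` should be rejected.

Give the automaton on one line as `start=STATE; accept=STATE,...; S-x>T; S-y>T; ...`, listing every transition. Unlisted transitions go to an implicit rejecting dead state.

start=q0; accept=q4,q5,q9,q10; q0-0>q1; q0-1>q2; q1-0>q2; q1-1>q3; q2-0>q2; q2-1>q2; q3-0>q4; q3-1>q5; q4-0>q6; q4-1>q3; q5-0>q7; q5-1>q8; q6-0>q9; q6-1>q10; q7-0>q6; q7-1>q3; q8-0>q7; q8-1>q8; q9-0>q9; q9-1>q10; q10-0>q4; q10-1>q5

Build one automaton per condition and run them in lockstep. The first has 15 states tracking the last 3 symbols read; the second has 4 states tracking whether the input so far still matches the prefix `01`. A product state is a pair (one from each), accepting exactly when both do. Equivalent product states are then merged.
An 11-state machine:
          0    1  
>  q0     q1   q2 
   q1     q2   q3 
   q2     q2   q2 
   q3     q4   q5 
 * q4     q6   q3 
 * q5     q7   q8 
   q6     q9  q10 
   q7     q6   q3 
   q8     q7   q8 
 * q9     q9  q10 
 * q10    q4   q5 
(> = start, * = accepting)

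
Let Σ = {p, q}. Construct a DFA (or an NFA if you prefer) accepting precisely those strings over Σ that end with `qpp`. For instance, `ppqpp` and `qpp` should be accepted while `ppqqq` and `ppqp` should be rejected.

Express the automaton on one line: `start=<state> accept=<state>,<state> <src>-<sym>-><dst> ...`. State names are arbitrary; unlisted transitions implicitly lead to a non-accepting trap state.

Let each state record the length of the longest suffix of the input read so far that is also a prefix of `qpp`. B means the last symbol is `q`; C means the last 2 symbols are `qp`; D means the last 3 symbols are `qpp`. Accept only at D, where the string currently ends in `qpp`.
With 4 states:
       p  q 
>  A   A  B 
   B   C  B 
   C   D  B 
 * D   A  B 
(> = start, * = accepting)

start=A accept=D A-p->A A-q->B B-p->C B-q->B C-p->D C-q->B D-p->A D-q->B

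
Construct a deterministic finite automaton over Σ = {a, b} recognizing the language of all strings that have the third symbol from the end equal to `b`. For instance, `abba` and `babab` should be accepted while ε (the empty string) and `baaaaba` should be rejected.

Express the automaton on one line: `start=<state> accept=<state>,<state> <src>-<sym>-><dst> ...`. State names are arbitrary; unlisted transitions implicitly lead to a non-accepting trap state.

A DFA must remember the last 3 symbols (since which symbol is third-to-last isn't known until the input ends). Use one state per possible window of the last ≤3 symbols; accept from those whose window starts with `b`.
With 15 states:
          a    b  
>  S0     S1   S2 
   S1     S3   S4 
   S2     S5   S6 
   S3     S7   S8 
   S4     S9  S10 
   S5    S11  S12 
   S6    S13  S14 
   S7     S7   S8 
   S8     S9  S10 
   S9    S11  S12 
   S10   S13  S14 
 * S11    S7   S8 
 * S12    S9  S10 
 * S13   S11  S12 
 * S14   S13  S14 
(> = start, * = accepting)

start=S0 accept=S11,S12,S13,S14 S0-a->S1 S0-b->S2 S1-a->S3 S1-b->S4 S2-a->S5 S2-b->S6 S3-a->S7 S3-b->S8 S4-a->S9 S4-b->S10 S5-a->S11 S5-b->S12 S6-a->S13 S6-b->S14 S7-a->S7 S7-b->S8 S8-a->S9 S8-b->S10 S9-a->S11 S9-b->S12 S10-a->S13 S10-b->S14 S11-a->S7 S11-b->S8 S12-a->S9 S12-b->S10 S13-a->S11 S13-b->S12 S14-a->S13 S14-b->S14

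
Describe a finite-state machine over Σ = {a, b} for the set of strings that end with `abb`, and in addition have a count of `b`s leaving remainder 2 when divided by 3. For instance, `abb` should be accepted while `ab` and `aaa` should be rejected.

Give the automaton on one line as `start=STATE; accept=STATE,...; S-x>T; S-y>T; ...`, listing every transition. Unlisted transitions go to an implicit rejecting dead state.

start=q0; accept=q6; q0-a>q1; q0-b>q2; q1-a>q1; q1-b>q3; q2-a>q4; q2-b>q5; q3-a>q4; q3-b>q6; q4-a>q4; q4-b>q7; q5-a>q8; q5-b>q0; q6-a>q8; q6-b>q0; q7-a>q8; q7-b>q9; q8-a>q8; q8-b>q10; q9-a>q1; q9-b>q2; q10-a>q1; q10-b>q11; q11-a>q4; q11-b>q5

Build one automaton per condition and run them in lockstep. One (4 states) tracks how much of the suffix `abb` has currently been matched; the other (3 states) tracks the count of `b`s modulo 3. Each combined state is a pair, one component from each; accept when both components accept.
With 12 states:
          a    b  
>  q0     q1   q2 
   q1     q1   q3 
   q2     q4   q5 
   q3     q4   q6 
   q4     q4   q7 
   q5     q8   q0 
 * q6     q8   q0 
   q7     q8   q9 
   q8     q8  q10 
   q9     q1   q2 
   q10    q1  q11 
   q11    q4   q5 
(> = start, * = accepting)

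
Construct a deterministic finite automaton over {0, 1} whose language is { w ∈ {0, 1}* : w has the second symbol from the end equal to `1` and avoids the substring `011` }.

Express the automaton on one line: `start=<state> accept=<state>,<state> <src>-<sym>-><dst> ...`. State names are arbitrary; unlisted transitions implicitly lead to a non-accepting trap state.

start=s0 accept=s4,s5 s0-0->s1 s0-1->s2 s1-0->s1 s1-1->s3 s2-0->s4 s2-1->s5 s3-0->s4 s3-1->s6 s4-0->s1 s4-1->s3 s5-0->s4 s5-1->s5 s6-0->s6 s6-1->s6

Handle the two conditions separately and then intersect. One (7 states) tracks the last 2 symbols read; the other (4 states) tracks partial matches of the forbidden pattern `011`. Each combined state is a pair, one component from each; accept when both components accept. After merging equivalent states the machine shrinks.
7 states suffice.
        0   1  
>  s0   s1  s2 
   s1   s1  s3 
   s2   s4  s5 
   s3   s4  s6 
 * s4   s1  s3 
 * s5   s4  s5 
   s6   s6  s6 
(> = start, * = accepting)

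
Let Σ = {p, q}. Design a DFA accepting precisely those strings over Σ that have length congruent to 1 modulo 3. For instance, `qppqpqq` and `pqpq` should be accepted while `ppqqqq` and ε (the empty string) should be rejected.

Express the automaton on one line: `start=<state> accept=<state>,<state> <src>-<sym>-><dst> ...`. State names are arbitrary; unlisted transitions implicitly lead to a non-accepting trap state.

Only the length mod 3 matters, so use a 3-cycle: from any state, every input symbol moves to the next state, wrapping S2 back to S0. Mark S1 accepting.
With 3 states:
        p   q  
>  S0   S1  S1 
 * S1   S2  S2 
   S2   S0  S0 
(> = start, * = accepting)

start=S0 accept=S1 S0-p->S1 S0-q->S1 S1-p->S2 S1-q->S2 S2-p->S0 S2-q->S0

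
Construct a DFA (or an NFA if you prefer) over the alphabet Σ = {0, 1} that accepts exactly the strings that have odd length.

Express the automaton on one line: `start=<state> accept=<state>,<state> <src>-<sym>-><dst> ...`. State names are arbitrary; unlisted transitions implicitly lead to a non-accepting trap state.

start=q0 accept=q1 q0-0->q1 q0-1->q1 q1-0->q0 q1-1->q0

Count input length modulo 2: every symbol advances one step around the cycle q0 → q1 → q0. Accept at q1.
A 2-state machine:
        0   1  
>  q0   q1  q1 
 * q1   q0  q0 
(> = start, * = accepting)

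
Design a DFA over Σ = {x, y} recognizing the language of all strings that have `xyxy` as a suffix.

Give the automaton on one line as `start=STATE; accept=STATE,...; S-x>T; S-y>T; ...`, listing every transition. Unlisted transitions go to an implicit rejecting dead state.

Remember how much of `xyxy` the current input suffix matches. State S0 means no match yet; S1 means the last symbol is `x`; S2 means the last 2 symbols are `xy`; S3 means the last 3 symbols are `xyx`; S4 means the last 4 symbols are `xyxy`. Only S4 accepts. On a mismatch, fall back to the longest proper suffix that is still a prefix of `xyxy`.
        x   y  
>  S0   S1  S0 
   S1   S1  S2 
   S2   S3  S0 
   S3   S1  S4 
 * S4   S3  S0 
(> = start, * = accepting)

start=S0; accept=S4; S0-x>S1; S0-y>S0; S1-x>S1; S1-y>S2; S2-x>S3; S2-y>S0; S3-x>S1; S3-y>S4; S4-x>S3; S4-y>S0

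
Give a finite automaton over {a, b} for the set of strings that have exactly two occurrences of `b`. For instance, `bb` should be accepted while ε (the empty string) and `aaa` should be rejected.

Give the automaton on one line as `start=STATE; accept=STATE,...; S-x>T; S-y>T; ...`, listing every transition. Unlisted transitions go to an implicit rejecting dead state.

start=q0; accept=q2; q0-a>q0; q0-b>q1; q1-a>q1; q1-b>q2; q2-a>q2; q2-b>q3; q3-a>q3; q3-b>q3

Count `b`s, saturating at 3: states q0 through q2 mean 0 through 2 `b`s seen; q3 means more than 2. Each `b` increments (capped at q3); other symbols loop. Accept from {q2}.
With 4 states:
        a   b  
>  q0   q0  q1 
   q1   q1  q2 
 * q2   q2  q3 
   q3   q3  q3 
(> = start, * = accepting)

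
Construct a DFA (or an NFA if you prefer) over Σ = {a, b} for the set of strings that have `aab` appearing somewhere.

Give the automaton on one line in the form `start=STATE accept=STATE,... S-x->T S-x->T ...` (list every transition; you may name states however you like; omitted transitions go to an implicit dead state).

States q0..q2 record the length of the longest prefix of `aab` that matches the current input suffix. Reaching q3 means `aab` has been seen, and we stay there forever. Accept from q3.
A 4-state machine:
        a   b  
>  q0   q1  q0 
   q1   q2  q0 
   q2   q2  q3 
 * q3   q3  q3 
(> = start, * = accepting)

start=q0 accept=q3 q0-a->q1 q0-b->q0 q1-a->q2 q1-b->q0 q2-a->q2 q2-b->q3 q3-a->q3 q3-b->q3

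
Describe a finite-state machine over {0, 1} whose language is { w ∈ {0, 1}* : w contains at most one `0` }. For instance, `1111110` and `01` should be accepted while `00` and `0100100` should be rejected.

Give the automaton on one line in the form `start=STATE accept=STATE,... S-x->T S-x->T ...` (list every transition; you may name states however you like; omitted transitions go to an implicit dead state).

Only the number of `0`s matters, and only up to 2. Make a chain q0 → q1 → q2 advanced by each `0` (with q2 absorbing); every other symbol self-loops. The accepting set is {q0, q1}.
        0   1  
>* q0   q1  q0 
 * q1   q2  q1 
   q2   q2  q2 
(> = start, * = accepting)

start=q0 accept=q0,q1 q0-0->q1 q0-1->q0 q1-0->q2 q1-1->q1 q2-0->q2 q2-1->q2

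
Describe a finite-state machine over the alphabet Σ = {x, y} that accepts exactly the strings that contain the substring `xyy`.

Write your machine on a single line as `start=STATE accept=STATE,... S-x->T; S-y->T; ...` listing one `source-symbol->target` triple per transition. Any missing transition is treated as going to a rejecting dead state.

start=s0; accept=s3; s0-x->s1; s0-y->s0; s1-x->s1; s1-y->s2; s2-x->s1; s2-y->s3; s3-x->s3; s3-y->s3

States s0..s2 record the length of the longest prefix of `xyy` that matches the current input suffix. Reaching s3 means `xyy` has been seen, and we stay there forever. Accept from s3.
A 4-state machine:
        x   y  
>  s0   s1  s0 
   s1   s1  s2 
   s2   s1  s3 
 * s3   s3  s3 
(> = start, * = accepting)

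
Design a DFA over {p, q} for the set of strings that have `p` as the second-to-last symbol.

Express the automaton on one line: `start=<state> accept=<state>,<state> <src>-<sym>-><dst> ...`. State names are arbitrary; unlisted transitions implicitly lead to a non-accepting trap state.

Because acceptance depends on a position counted from the end, the machine has to buffer the most recent 2 symbols. Make each state the string of the last up-to-2 symbols read; on input `x` shift the window left and append `x`. Accept when the buffered window has length 2 and begins with `p`.
With 7 states:
       p  q 
>  A   B  C 
   B   D  E 
   C   F  G 
 * D   D  E 
 * E   F  G 
   F   D  E 
   G   F  G 
(> = start, * = accepting)

start=A accept=D,E A-p->B A-q->C B-p->D B-q->E C-p->F C-q->G D-p->D D-q->E E-p->F E-q->G F-p->D F-q->E G-p->F G-q->G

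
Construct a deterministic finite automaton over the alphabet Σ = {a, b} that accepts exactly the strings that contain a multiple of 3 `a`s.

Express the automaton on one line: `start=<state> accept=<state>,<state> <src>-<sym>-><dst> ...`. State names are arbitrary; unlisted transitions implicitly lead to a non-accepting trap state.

Keep the running count of `a`s modulo 3: each `a` advances along the cycle q0 → q1 → q2 → q0 while other symbols loop. Accept at q0.
With 3 states:
        a   b  
>* q0   q1  q0 
   q1   q2  q1 
   q2   q0  q2 
(> = start, * = accepting)

start=q0 accept=q0 q0-a->q1 q0-b->q0 q1-a->q2 q1-b->q1 q2-a->q0 q2-b->q2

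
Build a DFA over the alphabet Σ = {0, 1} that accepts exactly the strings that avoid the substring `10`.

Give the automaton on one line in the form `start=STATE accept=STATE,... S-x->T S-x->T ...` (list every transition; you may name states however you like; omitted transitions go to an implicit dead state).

This is the complement of 'contains `10`'. Use the same substring-matching states — A through C holding how much of `10` has just been matched — but flip the accepting set: everything except the trap C accepts.
With 3 states:
       0  1 
>* A   A  B 
 * B   C  B 
   C   C  C 
(> = start, * = accepting)

start=A accept=A,B A-0->A A-1->B B-0->C B-1->B C-0->C C-1->C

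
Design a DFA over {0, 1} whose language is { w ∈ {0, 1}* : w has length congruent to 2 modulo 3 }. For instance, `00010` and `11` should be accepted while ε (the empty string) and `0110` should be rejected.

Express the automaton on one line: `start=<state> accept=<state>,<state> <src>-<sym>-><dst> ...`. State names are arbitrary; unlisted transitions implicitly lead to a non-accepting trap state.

start=S0 accept=S2 S0-0->S1 S0-1->S1 S1-0->S2 S1-1->S2 S2-0->S0 S2-1->S0

Count input length modulo 3: every symbol advances one step around the cycle S0 → S1 → S2 → S0. Accept at S2.
A 3-state machine:
        0   1  
>  S0   S1  S1 
   S1   S2  S2 
 * S2   S0  S0 
(> = start, * = accepting)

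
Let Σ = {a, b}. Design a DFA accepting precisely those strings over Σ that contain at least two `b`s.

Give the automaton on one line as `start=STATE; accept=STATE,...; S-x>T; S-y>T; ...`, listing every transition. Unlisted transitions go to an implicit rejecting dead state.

start=q0; accept=q2,q3; q0-a>q0; q0-b>q1; q1-a>q1; q1-b>q2; q2-a>q2; q2-b>q3; q3-a>q3; q3-b>q3

Only the number of `b`s matters, and only up to 3. Make a chain q0 → q1 → q2 → q3 advanced by each `b` (with q3 absorbing); every other symbol self-loops. The accepting set is {q2, q3}.
4 states suffice.
        a   b  
>  q0   q0  q1 
   q1   q1  q2 
 * q2   q2  q3 
 * q3   q3  q3 
(> = start, * = accepting)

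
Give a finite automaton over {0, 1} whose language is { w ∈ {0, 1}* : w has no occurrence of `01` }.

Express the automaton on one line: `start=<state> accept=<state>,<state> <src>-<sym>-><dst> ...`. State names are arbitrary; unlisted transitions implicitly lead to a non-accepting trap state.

Track partial matches of the forbidden pattern `01`. State C is a dead state reached once `01` has occurred; every other state accepts. A means no part of `01` is currently matched.
       0  1 
>* A   B  A 
 * B   B  C 
   C   C  C 
(> = start, * = accepting)

start=A accept=A,B A-0->B A-1->A B-0->B B-1->C C-0->C C-1->C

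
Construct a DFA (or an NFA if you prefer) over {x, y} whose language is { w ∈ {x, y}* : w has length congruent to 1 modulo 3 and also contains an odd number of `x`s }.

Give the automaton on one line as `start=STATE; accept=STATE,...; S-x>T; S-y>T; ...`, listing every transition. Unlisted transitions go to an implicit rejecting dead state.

Build one automaton per condition and run them in lockstep. The first has 3 states tracking the input length modulo 3; the second has 2 states tracking the count of `x`s modulo 2. A product state is a pair (one from each), accepting exactly when both do.
6 states suffice.
        x   y  
>  q0   q1  q2 
 * q1   q3  q4 
   q2   q4  q3 
   q3   q5  q0 
   q4   q0  q5 
   q5   q2  q1 
(> = start, * = accepting)

start=q0; accept=q1; q0-x>q1; q0-y>q2; q1-x>q3; q1-y>q4; q2-x>q4; q2-y>q3; q3-x>q5; q3-y>q0; q4-x>q0; q4-y>q5; q5-x>q2; q5-y>q1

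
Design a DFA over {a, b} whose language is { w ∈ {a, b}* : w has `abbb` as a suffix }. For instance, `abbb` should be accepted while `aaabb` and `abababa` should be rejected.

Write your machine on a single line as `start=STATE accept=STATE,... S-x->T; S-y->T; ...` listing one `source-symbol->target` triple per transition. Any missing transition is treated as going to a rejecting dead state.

Let each state record the length of the longest suffix of the input read so far that is also a prefix of `abbb`. q1 means the last symbol is `a`; q2 means the last 2 symbols are `ab`; q3 means the last 3 symbols are `abb`; q4 means the last 4 symbols are `abbb`. Accept only at q4, where the string currently ends in `abbb`.
5 states suffice.
        a   b  
>  q0   q1  q0 
   q1   q1  q2 
   q2   q1  q3 
   q3   q1  q4 
 * q4   q1  q0 
(> = start, * = accepting)

start=q0; accept=q4; q0-a->q1; q0-b->q0; q1-a->q1; q1-b->q2; q2-a->q1; q2-b->q3; q3-a->q1; q3-b->q4; q4-a->q1; q4-b->q0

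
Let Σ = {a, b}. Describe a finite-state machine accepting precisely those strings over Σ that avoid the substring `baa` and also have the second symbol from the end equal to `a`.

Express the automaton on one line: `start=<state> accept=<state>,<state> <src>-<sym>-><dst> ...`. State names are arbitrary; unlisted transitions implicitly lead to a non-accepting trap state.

Handle the two conditions separately and then intersect. The first has 4 states tracking partial matches of the forbidden pattern `baa`; the second has 7 states tracking the last 2 symbols read. A product state is a pair (one from each), accepting exactly when both do. Equivalent product states are then merged.
7 states suffice.
        a   b  
>  S0   S1  S2 
   S1   S3  S4 
   S2   S5  S2 
 * S3   S3  S4 
 * S4   S5  S2 
   S5   S6  S4 
   S6   S6  S6 
(> = start, * = accepting)

start=S0 accept=S3,S4 S0-a->S1 S0-b->S2 S1-a->S3 S1-b->S4 S2-a->S5 S2-b->S2 S3-a->S3 S3-b->S4 S4-a->S5 S4-b->S2 S5-a->S6 S5-b->S4 S6-a->S6 S6-b->S6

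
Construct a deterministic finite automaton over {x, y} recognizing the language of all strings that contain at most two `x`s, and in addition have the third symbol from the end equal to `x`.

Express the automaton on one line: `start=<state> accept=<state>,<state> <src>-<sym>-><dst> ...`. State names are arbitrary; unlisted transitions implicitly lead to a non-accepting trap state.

start=q0 accept=q5,q6,q7,q8 q0-x->q1 q0-y->q0 q1-x->q2 q1-y->q3 q2-x->q4 q2-y->q5 q3-x->q6 q3-y->q7 q4-x->q4 q4-y->q4 q5-x->q4 q5-y->q8 q6-x->q4 q6-y->q9 q7-x->q10 q7-y->q11 q8-x->q4 q8-y->q4 q9-x->q4 q9-y->q8 q10-x->q4 q10-y->q9 q11-x->q10 q11-y->q11

Handle the two conditions separately and then intersect. The first has 4 states tracking the count of `x`s, saturating at 3; the second has 15 states tracking the last 3 symbols read. A product state is a pair (one from each), accepting exactly when both do. Minimizing collapses redundant product states.
          x    y  
>  q0     q1   q0 
   q1     q2   q3 
   q2     q4   q5 
   q3     q6   q7 
   q4     q4   q4 
 * q5     q4   q8 
 * q6     q4   q9 
 * q7    q10  q11 
 * q8     q4   q4 
   q9     q4   q8 
   q10    q4   q9 
   q11   q10  q11 
(> = start, * = accepting)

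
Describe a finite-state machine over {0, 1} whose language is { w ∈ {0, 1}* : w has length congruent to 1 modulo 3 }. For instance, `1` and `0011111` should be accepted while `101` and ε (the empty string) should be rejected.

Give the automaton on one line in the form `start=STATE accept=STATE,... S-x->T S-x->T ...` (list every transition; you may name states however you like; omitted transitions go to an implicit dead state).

start=A accept=B A-0->B A-1->B B-0->C B-1->C C-0->A C-1->A

Count input length modulo 3: every symbol advances one step around the cycle A → B → C → A. Accept at B.
With 3 states:
       0  1 
>  A   B  B 
 * B   C  C 
   C   A  A 
(> = start, * = accepting)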